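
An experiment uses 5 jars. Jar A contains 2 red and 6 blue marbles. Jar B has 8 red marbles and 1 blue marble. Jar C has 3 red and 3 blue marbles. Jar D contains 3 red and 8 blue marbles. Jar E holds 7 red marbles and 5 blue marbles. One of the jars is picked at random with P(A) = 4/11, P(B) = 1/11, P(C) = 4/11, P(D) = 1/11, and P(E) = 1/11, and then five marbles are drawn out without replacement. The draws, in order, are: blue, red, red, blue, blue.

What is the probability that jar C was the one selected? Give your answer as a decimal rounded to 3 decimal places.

For each hypothesis, P(data | H) works out to: P(data | jar A) = (6/8)(2/7)(1/6)(5/5)(4/4) = 0.035714; P(data | jar B) = (1/9)(8/8)(7/7)(0/6) = 0; P(data | jar C) = (3/6)(3/5)(2/4)(2/3)(1/2) = 0.05; P(data | jar D) = (8/11)(3/10)(2/9)(7/8)(6/7) = 0.036364; P(data | jar E) = (5/12)(7/11)(6/10)(4/9)(3/8) = 0.026515.
The prior-weighted likelihoods are 4/11 · 0.035714 = 0.012987, 1/11 · 0 = 0, 4/11 · 0.05 = 0.018182, 1/11 · 0.036364 = 0.0033058, 1/11 · 0.026515 = 0.0024105; summing to 0.036885.
By Bayes' rule, P(jar C | data) = (0.018182) / (0.036885) = 0.49293.

0.493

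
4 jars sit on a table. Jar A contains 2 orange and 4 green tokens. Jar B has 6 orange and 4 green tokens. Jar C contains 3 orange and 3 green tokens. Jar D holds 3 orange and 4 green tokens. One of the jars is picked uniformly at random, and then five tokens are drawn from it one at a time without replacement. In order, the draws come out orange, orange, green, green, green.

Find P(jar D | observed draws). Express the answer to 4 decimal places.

0.2892

The likelihood of the observed sequence under each hypothesis: P(data | jar A) = (2/6)(1/5)(4/4)(3/3)(2/2) = 0.066667; P(data | jar B) = (6/10)(5/9)(4/8)(3/7)(2/6) = 0.02381; P(data | jar C) = (3/6)(2/5)(3/4)(2/3)(1/2) = 0.05; P(data | jar D) = (3/7)(2/6)(4/5)(3/4)(2/3) = 0.057143.
Multiplying each by its prior: 1/4 · 0.066667 = 0.016667, 1/4 · 0.02381 = 0.0059524, 1/4 · 0.05 = 0.0125, 1/4 · 0.057143 = 0.014286; summing to 0.049405.
Therefore the posterior P(jar D | data) = (0.014286) / (0.049405) = 0.28916.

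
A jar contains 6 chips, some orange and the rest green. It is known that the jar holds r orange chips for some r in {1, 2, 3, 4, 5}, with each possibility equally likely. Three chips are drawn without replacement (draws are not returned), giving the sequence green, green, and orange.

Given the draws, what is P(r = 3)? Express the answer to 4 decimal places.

0.2571

The likelihood of the observed sequence under each hypothesis: P(data | r = 1) = (5/6)(4/5)(1/4) = 1/6; P(data | r = 2) = (4/6)(3/5)(2/4) = 1/5; P(data | r = 3) = (3/6)(2/5)(3/4) = 3/20; P(data | r = 4) = (2/6)(1/5)(4/4) = 1/15; P(data | r = 5) = (1/6)(0/5) = 0.
Multiplying each by its prior: 1/5 · 1/6 = 1/30, 1/5 · 1/5 = 1/25, 1/5 · 3/20 = 3/100, 1/5 · 1/15 = 1/75, 1/5 · 0 = 0; summing to 7/60.
Hence P(r = 3 | data) = (3/100) / (7/60) = 9/35.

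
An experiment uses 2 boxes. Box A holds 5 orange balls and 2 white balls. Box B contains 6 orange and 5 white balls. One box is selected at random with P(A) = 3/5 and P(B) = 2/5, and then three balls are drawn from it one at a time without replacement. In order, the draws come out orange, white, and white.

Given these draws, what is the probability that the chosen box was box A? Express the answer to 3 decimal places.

0.371

Under each hypothesis, the probability of the observed sequence is: P(data | box A) = (5/7)(2/6)(1/5) = 0.047619; P(data | box B) = (6/11)(5/10)(4/9) = 0.12121.
Weighting by the prior gives 3/5 · 0.047619 = 0.028571, 2/5 · 0.12121 = 0.048485; summing to 0.077056.
By Bayes' rule, P(box A | data) = (0.028571) / (0.077056) = 0.37079.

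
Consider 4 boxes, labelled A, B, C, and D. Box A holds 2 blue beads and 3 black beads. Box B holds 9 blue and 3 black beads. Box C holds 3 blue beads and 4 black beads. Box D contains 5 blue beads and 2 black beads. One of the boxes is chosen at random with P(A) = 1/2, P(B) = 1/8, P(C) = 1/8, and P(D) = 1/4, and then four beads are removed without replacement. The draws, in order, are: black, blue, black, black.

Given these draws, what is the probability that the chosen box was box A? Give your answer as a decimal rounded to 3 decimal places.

Under each hypothesis, the probability of the observed sequence is: P(data | box A) = (3/5)(2/4)(2/3)(1/2) = 0.1; P(data | box B) = (3/12)(9/11)(2/10)(1/9) = 0.0045455; P(data | box C) = (4/7)(3/6)(3/5)(2/4) = 0.085714; P(data | box D) = (2/7)(5/6)(1/5)(0/4) = 0.
The prior-weighted likelihoods are 1/2 · 0.1 = 0.05, 1/8 · 0.0045455 = 0.00056818, 1/8 · 0.085714 = 0.010714, 1/4 · 0 = 0; summing to 0.061282.
Therefore the posterior P(box A | data) = (0.05) / (0.061282) = 0.81589.

0.816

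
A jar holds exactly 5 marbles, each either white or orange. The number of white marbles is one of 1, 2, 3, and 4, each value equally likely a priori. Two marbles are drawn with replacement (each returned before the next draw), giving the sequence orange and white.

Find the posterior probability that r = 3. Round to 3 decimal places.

Compute the likelihood of the observed sequence for each case: P(data | r = 1) = (4/5)(1/5) = 4/25; P(data | r = 2) = (3/5)(2/5) = 6/25; P(data | r = 3) = (2/5)(3/5) = 6/25; P(data | r = 4) = (1/5)(4/5) = 4/25.
Weighting by the prior gives 1/4 · 4/25 = 1/25, 1/4 · 6/25 = 3/50, 1/4 · 6/25 = 3/50, 1/4 · 4/25 = 1/25; summing to 1/5.
Hence P(r = 3 | data) = (3/50) / (1/5) = 3/10.

0.300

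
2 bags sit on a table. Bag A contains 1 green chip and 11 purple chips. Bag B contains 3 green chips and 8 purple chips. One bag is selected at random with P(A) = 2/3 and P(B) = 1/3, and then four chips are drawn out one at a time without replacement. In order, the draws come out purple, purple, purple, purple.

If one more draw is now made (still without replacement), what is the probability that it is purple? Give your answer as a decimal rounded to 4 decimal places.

Under each hypothesis, the probability of the observed sequence is: P(data | bag A) = (11/12)(10/11)(9/10)(8/9) = 2/3; P(data | bag B) = (8/11)(7/10)(6/9)(5/8) = 7/33.
Multiplying each by its prior: 2/3 · 2/3 = 4/9, 1/3 · 7/33 = 7/99; with total 17/33.
Normalising, the posterior is P(bag A | data) = 44/51, P(bag B | data) = 7/51.
The predictive probability is P(purple next | data) = (7/8)(44/51) + (4/7)(7/51) = 5/6.

0.8333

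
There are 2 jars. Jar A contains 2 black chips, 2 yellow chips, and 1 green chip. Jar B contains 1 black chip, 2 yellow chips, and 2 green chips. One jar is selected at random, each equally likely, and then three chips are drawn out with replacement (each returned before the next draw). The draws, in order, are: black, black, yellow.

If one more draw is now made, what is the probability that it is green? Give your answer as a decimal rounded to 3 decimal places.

0.240

Under each hypothesis, the probability of the observed sequence is: P(data | jar A) = (2/5)(2/5)(2/5) = 8/125; P(data | jar B) = (1/5)(1/5)(2/5) = 2/125.
Multiplying each by its prior: 1/2 · 8/125 = 4/125, 1/2 · 2/125 = 1/125; summing to 1/25.
The posterior is then P(jar A | data) = 4/5, P(jar B | data) = 1/5.
The predictive probability is P(green next | data) = (1/5)(4/5) + (2/5)(1/5) = 6/25.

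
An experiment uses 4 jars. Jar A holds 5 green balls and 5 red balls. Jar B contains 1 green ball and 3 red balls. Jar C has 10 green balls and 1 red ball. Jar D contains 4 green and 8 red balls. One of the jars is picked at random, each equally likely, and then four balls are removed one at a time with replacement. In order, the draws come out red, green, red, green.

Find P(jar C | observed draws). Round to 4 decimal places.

0.0444

Compute the likelihood of the observed sequence for each case: P(data | jar A) = (5/10)(5/10)(5/10)(5/10) = 0.0625; P(data | jar B) = (3/4)(1/4)(3/4)(1/4) = 0.035156; P(data | jar C) = (1/11)(10/11)(1/11)(10/11) = 0.0068301; P(data | jar D) = (8/12)(4/12)(8/12)(4/12) = 0.049383.
The prior-weighted likelihoods are 1/4 · 0.0625 = 0.015625, 1/4 · 0.035156 = 0.0087891, 1/4 · 0.0068301 = 0.0017075, 1/4 · 0.049383 = 0.012346; with total 0.038467.
Therefore the posterior P(jar C | data) = (0.0017075) / (0.038467) = 0.044389.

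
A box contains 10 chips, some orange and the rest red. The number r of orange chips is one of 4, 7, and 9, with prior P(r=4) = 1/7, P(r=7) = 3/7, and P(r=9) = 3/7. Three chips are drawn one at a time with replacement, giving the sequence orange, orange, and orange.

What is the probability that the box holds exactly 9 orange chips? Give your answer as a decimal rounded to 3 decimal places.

0.667

Under each hypothesis, the probability of the observed sequence is: P(data | r = 4) = (4/10)(4/10)(4/10) = 0.064; P(data | r = 7) = (7/10)(7/10)(7/10) = 0.343; P(data | r = 9) = (9/10)(9/10)(9/10) = 0.729.
Multiplying each by its prior: 1/7 · 0.064 = 0.0091429, 3/7 · 0.343 = 0.147, 3/7 · 0.729 = 0.31243; these sum to 0.46857.
By Bayes' rule, P(r = 9 | data) = (0.31243) / (0.46857) = 0.66677.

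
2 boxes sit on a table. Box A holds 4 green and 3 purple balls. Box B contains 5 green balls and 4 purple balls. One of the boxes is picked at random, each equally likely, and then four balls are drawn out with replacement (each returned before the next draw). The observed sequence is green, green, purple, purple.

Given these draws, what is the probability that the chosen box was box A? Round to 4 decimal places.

For each hypothesis, P(data | H) works out to: P(data | box A) = (4/7)(4/7)(3/7)(3/7) = 0.059975; P(data | box B) = (5/9)(5/9)(4/9)(4/9) = 0.060966.
Weighting by the prior gives 1/2 · 0.059975 = 0.029988, 1/2 · 0.060966 = 0.030483; summing to 0.060471.
By Bayes' rule, P(box A | data) = (0.029988) / (0.060471) = 0.4959.

0.4959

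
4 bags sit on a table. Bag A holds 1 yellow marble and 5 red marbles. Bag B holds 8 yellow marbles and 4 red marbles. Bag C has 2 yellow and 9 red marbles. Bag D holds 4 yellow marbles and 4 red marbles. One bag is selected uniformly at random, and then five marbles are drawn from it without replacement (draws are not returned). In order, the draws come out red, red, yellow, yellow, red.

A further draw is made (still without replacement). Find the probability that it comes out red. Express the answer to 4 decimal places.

0.4587

The likelihood of the observed sequence under each hypothesis: P(data | bag A) = (5/6)(4/5)(1/4)(0/3) = 0; P(data | bag B) = (4/12)(3/11)(8/10)(7/9)(2/8) = 0.014141; P(data | bag C) = (9/11)(8/10)(2/9)(1/8)(7/7) = 0.018182; P(data | bag D) = (4/8)(3/7)(4/6)(3/5)(2/4) = 0.042857.
The prior-weighted likelihoods are 1/4 · 0 = 0, 1/4 · 0.014141 = 0.0035354, 1/4 · 0.018182 = 0.0045455, 1/4 · 0.042857 = 0.010714; summing to 0.018795.
The posterior is then P(bag A | data) = 0, P(bag B | data) = 0.1881, P(bag C | data) = 0.24184, P(bag D | data) = 0.57006.
So P(red next | data) = Σ P(red next | H) P(H | data) = (1/7)(0.1881) + (1)(0.24184) + (1/3)(0.57006) = 0.45873.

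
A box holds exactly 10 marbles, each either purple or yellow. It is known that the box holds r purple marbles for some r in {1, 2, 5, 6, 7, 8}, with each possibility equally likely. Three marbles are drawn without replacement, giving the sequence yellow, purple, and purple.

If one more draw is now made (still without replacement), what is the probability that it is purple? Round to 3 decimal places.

Compute the likelihood of the observed sequence for each case: P(data | r = 1) = (9/10)(1/9)(0/8) = 0; P(data | r = 2) = (8/10)(2/9)(1/8) = 1/45; P(data | r = 5) = (5/10)(5/9)(4/8) = 5/36; P(data | r = 6) = (4/10)(6/9)(5/8) = 1/6; P(data | r = 7) = (3/10)(7/9)(6/8) = 7/40; P(data | r = 8) = (2/10)(8/9)(7/8) = 7/45.
The prior-weighted likelihoods are 1/6 · 0 = 0, 1/6 · 1/45 = 1/270, 1/6 · 5/36 = 5/216, 1/6 · 1/6 = 1/36, 1/6 · 7/40 = 7/240, 1/6 · 7/45 = 7/270; summing to 79/720.
Normalising, the posterior is P(r = 1 | data) = 0, P(r = 2 | data) = 8/237, P(r = 5 | data) = 50/237, P(r = 6 | data) = 20/79, P(r = 7 | data) = 21/79, P(r = 8 | data) = 56/237.
Averaging over the posterior, P(purple next | data) = (0)(8/237) + (3/7)(50/237) + (4/7)(20/79) + (5/7)(21/79) + (6/7)(56/237) = 347/553.

0.627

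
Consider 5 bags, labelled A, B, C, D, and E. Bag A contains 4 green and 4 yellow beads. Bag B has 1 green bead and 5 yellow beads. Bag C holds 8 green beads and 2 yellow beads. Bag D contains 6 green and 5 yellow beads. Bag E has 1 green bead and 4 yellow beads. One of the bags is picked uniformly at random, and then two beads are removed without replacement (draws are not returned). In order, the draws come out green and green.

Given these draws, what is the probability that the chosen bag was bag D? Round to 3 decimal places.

Compute the likelihood of the observed sequence for each case: P(data | bag A) = (4/8)(3/7) = 0.21429; P(data | bag B) = (1/6)(0/5) = 0; P(data | bag C) = (8/10)(7/9) = 0.62222; P(data | bag D) = (6/11)(5/10) = 0.27273; P(data | bag E) = (1/5)(0/4) = 0.
The prior-weighted likelihoods are 1/5 · 0.21429 = 0.042857, 1/5 · 0 = 0, 1/5 · 0.62222 = 0.12444, 1/5 · 0.27273 = 0.054545, 1/5 · 0 = 0; with total 0.22185.
Hence P(bag D | data) = (0.054545) / (0.22185) = 0.24587.

0.246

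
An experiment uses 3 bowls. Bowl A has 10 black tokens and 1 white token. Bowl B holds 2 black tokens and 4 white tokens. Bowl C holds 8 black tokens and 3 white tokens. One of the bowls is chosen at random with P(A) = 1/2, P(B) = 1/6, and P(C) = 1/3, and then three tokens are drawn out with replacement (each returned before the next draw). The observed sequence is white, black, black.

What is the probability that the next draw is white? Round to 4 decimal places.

The likelihood of the observed sequence under each hypothesis: P(data | bowl A) = (1/11)(10/11)(10/11) = 0.075131; P(data | bowl B) = (4/6)(2/6)(2/6) = 0.074074; P(data | bowl C) = (3/11)(8/11)(8/11) = 0.14425.
The prior-weighted likelihoods are 1/2 · 0.075131 = 0.037566, 1/6 · 0.074074 = 0.012346, 1/3 · 0.14425 = 0.048084; these sum to 0.097996.
The posterior is then P(bowl A | data) = 0.38334, P(bowl B | data) = 0.12598, P(bowl C | data) = 0.49068.
The predictive probability is P(white next | data) = (1/11)(0.38334) + (2/3)(0.12598) + (3/11)(0.49068) = 0.25266.

0.2527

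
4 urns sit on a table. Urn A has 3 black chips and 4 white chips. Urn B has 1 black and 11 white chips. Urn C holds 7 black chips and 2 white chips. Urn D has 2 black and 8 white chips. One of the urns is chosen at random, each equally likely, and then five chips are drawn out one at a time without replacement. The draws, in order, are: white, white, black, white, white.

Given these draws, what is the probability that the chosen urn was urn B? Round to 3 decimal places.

0.374

Under each hypothesis, the probability of the observed sequence is: P(data | urn A) = (4/7)(3/6)(3/5)(2/4)(1/3) = 0.028571; P(data | urn B) = (11/12)(10/11)(1/10)(9/9)(8/8) = 0.083333; P(data | urn C) = (2/9)(1/8)(7/7)(0/6) = 0; P(data | urn D) = (8/10)(7/9)(2/8)(6/7)(5/6) = 0.11111.
Weighting by the prior gives 1/4 · 0.028571 = 0.0071429, 1/4 · 0.083333 = 0.020833, 1/4 · 0 = 0, 1/4 · 0.11111 = 0.027778; these sum to 0.055754.
Therefore the posterior P(urn B | data) = (0.020833) / (0.055754) = 0.37367.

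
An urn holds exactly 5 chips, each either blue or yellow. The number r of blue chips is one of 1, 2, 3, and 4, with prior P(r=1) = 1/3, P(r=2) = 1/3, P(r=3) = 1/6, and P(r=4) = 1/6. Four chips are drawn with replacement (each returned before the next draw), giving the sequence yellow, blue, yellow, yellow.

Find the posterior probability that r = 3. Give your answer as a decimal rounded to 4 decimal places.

The likelihood of the observed sequence under each hypothesis: P(data | r = 1) = (4/5)(1/5)(4/5)(4/5) = 0.1024; P(data | r = 2) = (3/5)(2/5)(3/5)(3/5) = 0.0864; P(data | r = 3) = (2/5)(3/5)(2/5)(2/5) = 0.0384; P(data | r = 4) = (1/5)(4/5)(1/5)(1/5) = 0.0064.
The prior-weighted likelihoods are 1/3 · 0.1024 = 0.034133, 1/3 · 0.0864 = 0.0288, 1/6 · 0.0384 = 0.0064, 1/6 · 0.0064 = 0.0010667; with total 0.0704.
Hence P(r = 3 | data) = (0.0064) / (0.0704) = 0.090909.

0.0909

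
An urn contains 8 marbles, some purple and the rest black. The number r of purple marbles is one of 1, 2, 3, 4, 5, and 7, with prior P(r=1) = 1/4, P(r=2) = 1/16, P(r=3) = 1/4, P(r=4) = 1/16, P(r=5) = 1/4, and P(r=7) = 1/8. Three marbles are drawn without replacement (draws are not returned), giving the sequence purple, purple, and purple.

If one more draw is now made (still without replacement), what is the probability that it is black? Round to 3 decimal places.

The likelihood of the observed sequence under each hypothesis: P(data | r = 1) = (1/8)(0/7) = 0; P(data | r = 2) = (2/8)(1/7)(0/6) = 0; P(data | r = 3) = (3/8)(2/7)(1/6) = 1/56; P(data | r = 4) = (4/8)(3/7)(2/6) = 1/14; P(data | r = 5) = (5/8)(4/7)(3/6) = 5/28; P(data | r = 7) = (7/8)(6/7)(5/6) = 5/8.
The prior-weighted likelihoods are 1/4 · 0 = 0, 1/16 · 0 = 0, 1/4 · 1/56 = 1/224, 1/16 · 1/14 = 1/224, 1/4 · 5/28 = 5/112, 1/8 · 5/8 = 5/64; these sum to 59/448.
The posterior is then P(r = 1 | data) = 0, P(r = 2 | data) = 0, P(r = 3 | data) = 2/59, P(r = 4 | data) = 2/59, P(r = 5 | data) = 20/59, P(r = 7 | data) = 35/59.
Averaging over the posterior, P(black next | data) = (1)(2/59) + (4/5)(2/59) + (3/5)(20/59) + (1/5)(35/59) = 113/295.

0.383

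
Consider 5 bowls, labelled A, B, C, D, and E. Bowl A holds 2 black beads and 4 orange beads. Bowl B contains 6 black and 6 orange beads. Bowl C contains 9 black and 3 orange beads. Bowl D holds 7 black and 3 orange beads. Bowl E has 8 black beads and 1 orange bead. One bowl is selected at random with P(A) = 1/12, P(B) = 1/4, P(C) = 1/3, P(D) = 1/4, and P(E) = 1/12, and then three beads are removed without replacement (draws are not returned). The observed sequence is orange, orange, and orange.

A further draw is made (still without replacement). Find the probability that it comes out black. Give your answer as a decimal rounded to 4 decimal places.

0.6946

Compute the likelihood of the observed sequence for each case: P(data | bowl A) = (4/6)(3/5)(2/4) = 0.2; P(data | bowl B) = (6/12)(5/11)(4/10) = 0.090909; P(data | bowl C) = (3/12)(2/11)(1/10) = 0.0045455; P(data | bowl D) = (3/10)(2/9)(1/8) = 0.0083333; P(data | bowl E) = (1/9)(0/8) = 0.
Weighting by the prior gives 1/12 · 0.2 = 0.016667, 1/4 · 0.090909 = 0.022727, 1/3 · 0.0045455 = 0.0015152, 1/4 · 0.0083333 = 0.0020833, 1/12 · 0 = 0; summing to 0.042992.
The posterior is then P(bowl A | data) = 0.38767, P(bowl B | data) = 0.52863, P(bowl C | data) = 0.035242, P(bowl D | data) = 0.048458, P(bowl E | data) = 0.
Averaging over the posterior, P(black next | data) = (2/3)(0.38767) + (2/3)(0.52863) + (1)(0.035242) + (1)(0.048458) = 0.69457.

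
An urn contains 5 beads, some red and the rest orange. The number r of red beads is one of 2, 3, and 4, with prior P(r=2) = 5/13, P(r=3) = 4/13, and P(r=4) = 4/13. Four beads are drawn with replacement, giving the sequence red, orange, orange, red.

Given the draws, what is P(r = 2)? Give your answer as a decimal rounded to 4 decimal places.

0.4639

Compute the likelihood of the observed sequence for each case: P(data | r = 2) = (2/5)(3/5)(3/5)(2/5) = 0.0576; P(data | r = 3) = (3/5)(2/5)(2/5)(3/5) = 0.0576; P(data | r = 4) = (4/5)(1/5)(1/5)(4/5) = 0.0256.
Weighting by the prior gives 5/13 · 0.0576 = 0.022154, 4/13 · 0.0576 = 0.017723, 4/13 · 0.0256 = 0.0078769; summing to 0.047754.
Hence P(r = 2 | data) = (0.022154) / (0.047754) = 0.46392.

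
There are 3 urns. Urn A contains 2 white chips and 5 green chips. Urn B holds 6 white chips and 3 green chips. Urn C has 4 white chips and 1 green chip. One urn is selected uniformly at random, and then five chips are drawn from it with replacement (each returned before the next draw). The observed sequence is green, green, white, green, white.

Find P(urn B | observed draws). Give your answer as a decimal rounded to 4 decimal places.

0.3207

Compute the likelihood of the observed sequence for each case: P(data | urn A) = (5/7)(5/7)(2/7)(5/7)(2/7) = 0.02975; P(data | urn B) = (3/9)(3/9)(6/9)(3/9)(6/9) = 0.016461; P(data | urn C) = (1/5)(1/5)(4/5)(1/5)(4/5) = 0.00512.
Multiplying each by its prior: 1/3 · 0.02975 = 0.0099165, 1/3 · 0.016461 = 0.005487, 1/3 · 0.00512 = 0.0017067; summing to 0.01711.
Hence P(urn B | data) = (0.005487) / (0.01711) = 0.32069.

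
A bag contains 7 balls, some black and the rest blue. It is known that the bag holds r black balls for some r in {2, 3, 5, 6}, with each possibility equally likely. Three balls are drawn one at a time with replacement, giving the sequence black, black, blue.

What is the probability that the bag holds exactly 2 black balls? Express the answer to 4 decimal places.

The likelihood of the observed sequence under each hypothesis: P(data | r = 2) = (2/7)(2/7)(5/7) = 20/343; P(data | r = 3) = (3/7)(3/7)(4/7) = 36/343; P(data | r = 5) = (5/7)(5/7)(2/7) = 50/343; P(data | r = 6) = (6/7)(6/7)(1/7) = 36/343.
The prior-weighted likelihoods are 1/4 · 20/343 = 5/343, 1/4 · 36/343 = 9/343, 1/4 · 50/343 = 25/686, 1/4 · 36/343 = 9/343; summing to 71/686.
By Bayes' rule, P(r = 2 | data) = (5/343) / (71/686) = 10/71.

0.1408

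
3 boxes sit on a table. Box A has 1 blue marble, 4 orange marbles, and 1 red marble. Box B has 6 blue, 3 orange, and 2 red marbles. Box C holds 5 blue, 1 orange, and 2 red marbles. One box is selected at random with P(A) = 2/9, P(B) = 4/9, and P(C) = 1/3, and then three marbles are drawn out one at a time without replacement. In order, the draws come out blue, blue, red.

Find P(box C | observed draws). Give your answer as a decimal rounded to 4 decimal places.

The likelihood of the observed sequence under each hypothesis: P(data | box A) = (1/6)(0/5) = 0; P(data | box B) = (6/11)(5/10)(2/9) = 0.060606; P(data | box C) = (5/8)(4/7)(2/6) = 0.11905.
Multiplying each by its prior: 2/9 · 0 = 0, 4/9 · 0.060606 = 0.026936, 1/3 · 0.11905 = 0.039683; with total 0.066619.
Therefore the posterior P(box C | data) = (0.039683) / (0.066619) = 0.59567.

0.5957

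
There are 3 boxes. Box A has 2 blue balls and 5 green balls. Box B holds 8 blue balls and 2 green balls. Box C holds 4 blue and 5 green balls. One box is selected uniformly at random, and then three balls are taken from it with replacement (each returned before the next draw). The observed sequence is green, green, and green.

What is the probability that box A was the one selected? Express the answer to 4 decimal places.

0.6700

Under each hypothesis, the probability of the observed sequence is: P(data | box A) = (5/7)(5/7)(5/7) = 0.36443; P(data | box B) = (2/10)(2/10)(2/10) = 0.008; P(data | box C) = (5/9)(5/9)(5/9) = 0.17147.
The prior-weighted likelihoods are 1/3 · 0.36443 = 0.12148, 1/3 · 0.008 = 0.0026667, 1/3 · 0.17147 = 0.057156; these sum to 0.1813.
Hence P(box A | data) = (0.12148) / (0.1813) = 0.67003.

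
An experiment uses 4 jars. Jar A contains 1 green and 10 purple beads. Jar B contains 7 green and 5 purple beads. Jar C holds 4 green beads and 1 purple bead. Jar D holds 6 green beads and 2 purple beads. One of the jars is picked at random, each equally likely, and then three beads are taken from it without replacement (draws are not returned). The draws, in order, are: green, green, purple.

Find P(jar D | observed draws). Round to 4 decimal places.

Under each hypothesis, the probability of the observed sequence is: P(data | jar A) = (1/11)(0/10) = 0; P(data | jar B) = (7/12)(6/11)(5/10) = 0.15909; P(data | jar C) = (4/5)(3/4)(1/3) = 0.2; P(data | jar D) = (6/8)(5/7)(2/6) = 0.17857.
The prior-weighted likelihoods are 1/4 · 0 = 0, 1/4 · 0.15909 = 0.039773, 1/4 · 0.2 = 0.05, 1/4 · 0.17857 = 0.044643; summing to 0.13442.
Therefore the posterior P(jar D | data) = (0.044643) / (0.13442) = 0.33213.

0.3321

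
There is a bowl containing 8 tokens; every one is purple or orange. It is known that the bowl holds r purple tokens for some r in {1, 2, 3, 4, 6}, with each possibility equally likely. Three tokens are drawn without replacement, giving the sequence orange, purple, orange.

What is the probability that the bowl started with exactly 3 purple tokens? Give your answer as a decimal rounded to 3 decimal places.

The likelihood of the observed sequence under each hypothesis: P(data | r = 1) = (7/8)(1/7)(6/6) = 1/8; P(data | r = 2) = (6/8)(2/7)(5/6) = 5/28; P(data | r = 3) = (5/8)(3/7)(4/6) = 5/28; P(data | r = 4) = (4/8)(4/7)(3/6) = 1/7; P(data | r = 6) = (2/8)(6/7)(1/6) = 1/28.
Weighting by the prior gives 1/5 · 1/8 = 1/40, 1/5 · 5/28 = 1/28, 1/5 · 5/28 = 1/28, 1/5 · 1/7 = 1/35, 1/5 · 1/28 = 1/140; with total 37/280.
By Bayes' rule, P(r = 3 | data) = (1/28) / (37/280) = 10/37.

0.270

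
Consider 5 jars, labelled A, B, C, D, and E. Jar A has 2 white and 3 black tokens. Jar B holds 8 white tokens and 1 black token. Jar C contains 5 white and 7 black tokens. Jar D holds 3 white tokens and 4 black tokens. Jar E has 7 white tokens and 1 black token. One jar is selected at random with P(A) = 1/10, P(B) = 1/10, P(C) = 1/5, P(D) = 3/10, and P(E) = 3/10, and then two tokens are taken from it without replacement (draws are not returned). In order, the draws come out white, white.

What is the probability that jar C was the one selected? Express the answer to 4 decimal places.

Compute the likelihood of the observed sequence for each case: P(data | jar A) = (2/5)(1/4) = 0.1; P(data | jar B) = (8/9)(7/8) = 0.77778; P(data | jar C) = (5/12)(4/11) = 0.15152; P(data | jar D) = (3/7)(2/6) = 0.14286; P(data | jar E) = (7/8)(6/7) = 0.75.
Weighting by the prior gives 1/10 · 0.1 = 0.01, 1/10 · 0.77778 = 0.077778, 1/5 · 0.15152 = 0.030303, 3/10 · 0.14286 = 0.042857, 3/10 · 0.75 = 0.225; these sum to 0.38594.
Therefore the posterior P(jar C | data) = (0.030303) / (0.38594) = 0.078518.

0.0785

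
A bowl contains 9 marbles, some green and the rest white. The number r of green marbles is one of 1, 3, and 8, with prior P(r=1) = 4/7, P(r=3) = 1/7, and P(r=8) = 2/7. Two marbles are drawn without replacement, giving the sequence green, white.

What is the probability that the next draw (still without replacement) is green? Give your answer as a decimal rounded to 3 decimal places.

For each hypothesis, P(data | H) works out to: P(data | r = 1) = (1/9)(8/8) = 1/9; P(data | r = 3) = (3/9)(6/8) = 1/4; P(data | r = 8) = (8/9)(1/8) = 1/9.
Weighting by the prior gives 4/7 · 1/9 = 4/63, 1/7 · 1/4 = 1/28, 2/7 · 1/9 = 2/63; summing to 11/84.
Normalising, the posterior is P(r = 1 | data) = 16/33, P(r = 3 | data) = 3/11, P(r = 8 | data) = 8/33.
So P(green next | data) = Σ P(green next | H) P(H | data) = (0)(16/33) + (2/7)(3/11) + (1)(8/33) = 74/231.

0.320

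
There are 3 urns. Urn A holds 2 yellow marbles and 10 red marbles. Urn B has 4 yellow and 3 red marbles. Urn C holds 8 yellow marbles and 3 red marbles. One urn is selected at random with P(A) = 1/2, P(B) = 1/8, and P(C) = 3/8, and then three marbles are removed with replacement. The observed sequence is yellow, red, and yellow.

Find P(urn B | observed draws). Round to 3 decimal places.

The likelihood of the observed sequence under each hypothesis: P(data | urn A) = (2/12)(10/12)(2/12) = 0.023148; P(data | urn B) = (4/7)(3/7)(4/7) = 0.13994; P(data | urn C) = (8/11)(3/11)(8/11) = 0.14425.
Weighting by the prior gives 1/2 · 0.023148 = 0.011574, 1/8 · 0.13994 = 0.017493, 3/8 · 0.14425 = 0.054095; summing to 0.083161.
So P(urn B | data) = (0.017493) / (0.083161) = 0.21035.

0.210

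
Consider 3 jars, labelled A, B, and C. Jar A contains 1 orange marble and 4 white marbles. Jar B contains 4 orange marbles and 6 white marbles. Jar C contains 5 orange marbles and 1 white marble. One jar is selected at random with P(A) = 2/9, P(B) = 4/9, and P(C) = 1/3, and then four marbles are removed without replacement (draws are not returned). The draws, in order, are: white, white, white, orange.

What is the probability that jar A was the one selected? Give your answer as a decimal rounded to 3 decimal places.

Compute the likelihood of the observed sequence for each case: P(data | jar A) = (4/5)(3/4)(2/3)(1/2) = 1/5; P(data | jar B) = (6/10)(5/9)(4/8)(4/7) = 2/21; P(data | jar C) = (1/6)(0/5) = 0.
Multiplying each by its prior: 2/9 · 1/5 = 2/45, 4/9 · 2/21 = 8/189, 1/3 · 0 = 0; with total 82/945.
Therefore the posterior P(jar A | data) = (2/45) / (82/945) = 21/41.

0.512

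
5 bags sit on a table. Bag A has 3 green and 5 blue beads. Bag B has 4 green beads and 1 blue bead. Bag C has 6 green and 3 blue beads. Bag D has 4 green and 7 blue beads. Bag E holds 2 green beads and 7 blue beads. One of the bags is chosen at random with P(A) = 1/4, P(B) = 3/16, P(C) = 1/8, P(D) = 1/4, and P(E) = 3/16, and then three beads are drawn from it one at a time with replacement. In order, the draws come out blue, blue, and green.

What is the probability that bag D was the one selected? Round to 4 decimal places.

0.3232

Compute the likelihood of the observed sequence for each case: P(data | bag A) = (5/8)(5/8)(3/8) = 0.14648; P(data | bag B) = (1/5)(1/5)(4/5) = 0.032; P(data | bag C) = (3/9)(3/9)(6/9) = 0.074074; P(data | bag D) = (7/11)(7/11)(4/11) = 0.14726; P(data | bag E) = (7/9)(7/9)(2/9) = 0.13443.
Weighting by the prior gives 1/4 · 0.14648 = 0.036621, 3/16 · 0.032 = 0.006, 1/8 · 0.074074 = 0.0092593, 1/4 · 0.14726 = 0.036814, 3/16 · 0.13443 = 0.025206; with total 0.1139.
Hence P(bag D | data) = (0.036814) / (0.1139) = 0.32322.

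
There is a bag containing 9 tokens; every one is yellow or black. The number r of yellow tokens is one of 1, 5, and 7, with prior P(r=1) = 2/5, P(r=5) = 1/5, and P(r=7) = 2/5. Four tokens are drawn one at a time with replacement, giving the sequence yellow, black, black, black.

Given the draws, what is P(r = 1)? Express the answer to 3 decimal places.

0.703

Under each hypothesis, the probability of the observed sequence is: P(data | r = 1) = (1/9)(8/9)(8/9)(8/9) = 0.078037; P(data | r = 5) = (5/9)(4/9)(4/9)(4/9) = 0.048773; P(data | r = 7) = (7/9)(2/9)(2/9)(2/9) = 0.0085353.
Multiplying each by its prior: 2/5 · 0.078037 = 0.031215, 1/5 · 0.048773 = 0.0097546, 2/5 · 0.0085353 = 0.0034141; summing to 0.044383.
Therefore the posterior P(r = 1 | data) = (0.031215) / (0.044383) = 0.7033.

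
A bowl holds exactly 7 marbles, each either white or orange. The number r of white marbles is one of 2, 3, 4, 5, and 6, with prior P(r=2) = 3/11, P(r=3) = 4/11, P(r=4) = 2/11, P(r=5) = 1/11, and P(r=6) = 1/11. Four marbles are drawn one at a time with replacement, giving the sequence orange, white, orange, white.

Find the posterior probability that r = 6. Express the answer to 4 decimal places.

Under each hypothesis, the probability of the observed sequence is: P(data | r = 2) = (5/7)(2/7)(5/7)(2/7) = 0.041649; P(data | r = 3) = (4/7)(3/7)(4/7)(3/7) = 0.059975; P(data | r = 4) = (3/7)(4/7)(3/7)(4/7) = 0.059975; P(data | r = 5) = (2/7)(5/7)(2/7)(5/7) = 0.041649; P(data | r = 6) = (1/7)(6/7)(1/7)(6/7) = 0.014994.
Weighting by the prior gives 3/11 · 0.041649 = 0.011359, 4/11 · 0.059975 = 0.021809, 2/11 · 0.059975 = 0.010905, 1/11 · 0.041649 = 0.0037863, 1/11 · 0.014994 = 0.0013631; summing to 0.049222.
By Bayes' rule, P(r = 6 | data) = (0.0013631) / (0.049222) = 0.027692.

0.0277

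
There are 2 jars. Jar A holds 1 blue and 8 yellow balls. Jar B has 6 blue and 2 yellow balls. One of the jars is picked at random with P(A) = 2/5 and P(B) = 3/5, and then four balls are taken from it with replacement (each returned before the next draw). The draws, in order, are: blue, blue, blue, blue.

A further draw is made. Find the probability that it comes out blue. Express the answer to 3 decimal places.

0.750

The likelihood of the observed sequence under each hypothesis: P(data | jar A) = (1/9)(1/9)(1/9)(1/9) = 0.00015242; P(data | jar B) = (6/8)(6/8)(6/8)(6/8) = 0.31641.
Weighting by the prior gives 2/5 · 0.00015242 = 6.0966e-05, 3/5 · 0.31641 = 0.18984; with total 0.1899.
Normalising, the posterior is P(jar A | data) = 0.00032104, P(jar B | data) = 0.99968.
So P(blue next | data) = Σ P(blue next | H) P(H | data) = (1/9)(0.00032104) + (3/4)(0.99968) = 0.74979.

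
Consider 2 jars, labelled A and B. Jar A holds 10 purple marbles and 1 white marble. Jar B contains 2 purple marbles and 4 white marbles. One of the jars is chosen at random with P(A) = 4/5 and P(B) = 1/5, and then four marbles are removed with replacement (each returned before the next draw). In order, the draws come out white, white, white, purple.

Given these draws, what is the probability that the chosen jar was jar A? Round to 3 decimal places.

0.027

Compute the likelihood of the observed sequence for each case: P(data | jar A) = (1/11)(1/11)(1/11)(10/11) = 0.00068301; P(data | jar B) = (4/6)(4/6)(4/6)(2/6) = 0.098765.
Multiplying each by its prior: 4/5 · 0.00068301 = 0.00054641, 1/5 · 0.098765 = 0.019753; these sum to 0.020299.
Hence P(jar A | data) = (0.00054641) / (0.020299) = 0.026917.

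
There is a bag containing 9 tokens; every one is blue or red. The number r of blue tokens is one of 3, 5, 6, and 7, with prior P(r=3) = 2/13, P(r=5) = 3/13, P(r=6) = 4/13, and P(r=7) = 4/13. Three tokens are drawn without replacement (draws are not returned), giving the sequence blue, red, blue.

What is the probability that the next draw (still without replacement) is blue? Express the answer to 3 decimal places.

For each hypothesis, P(data | H) works out to: P(data | r = 3) = (3/9)(6/8)(2/7) = 1/14; P(data | r = 5) = (5/9)(4/8)(4/7) = 10/63; P(data | r = 6) = (6/9)(3/8)(5/7) = 5/28; P(data | r = 7) = (7/9)(2/8)(6/7) = 1/6.
The prior-weighted likelihoods are 2/13 · 1/14 = 1/91, 3/13 · 10/63 = 10/273, 4/13 · 5/28 = 5/91, 4/13 · 1/6 = 2/39; these sum to 2/13.
Dividing through by the total gives posterior P(r = 3 | data) = 1/14, P(r = 5 | data) = 5/21, P(r = 6 | data) = 5/14, P(r = 7 | data) = 1/3.
Averaging over the posterior, P(blue next | data) = (1/6)(1/14) + (1/2)(5/21) + (2/3)(5/14) + (5/6)(1/3) = 163/252.

0.647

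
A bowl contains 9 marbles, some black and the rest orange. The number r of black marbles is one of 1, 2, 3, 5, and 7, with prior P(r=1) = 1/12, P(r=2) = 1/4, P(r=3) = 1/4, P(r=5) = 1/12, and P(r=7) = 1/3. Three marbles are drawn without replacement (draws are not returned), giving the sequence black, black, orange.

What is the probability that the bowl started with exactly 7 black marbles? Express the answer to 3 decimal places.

0.594

Compute the likelihood of the observed sequence for each case: P(data | r = 1) = (1/9)(0/8) = 0; P(data | r = 2) = (2/9)(1/8)(7/7) = 0.027778; P(data | r = 3) = (3/9)(2/8)(6/7) = 0.071429; P(data | r = 5) = (5/9)(4/8)(4/7) = 0.15873; P(data | r = 7) = (7/9)(6/8)(2/7) = 0.16667.
Weighting by the prior gives 1/12 · 0 = 0, 1/4 · 0.027778 = 0.0069444, 1/4 · 0.071429 = 0.017857, 1/12 · 0.15873 = 0.013228, 1/3 · 0.16667 = 0.055556; these sum to 0.093585.
Hence P(r = 7 | data) = (0.055556) / (0.093585) = 0.59364.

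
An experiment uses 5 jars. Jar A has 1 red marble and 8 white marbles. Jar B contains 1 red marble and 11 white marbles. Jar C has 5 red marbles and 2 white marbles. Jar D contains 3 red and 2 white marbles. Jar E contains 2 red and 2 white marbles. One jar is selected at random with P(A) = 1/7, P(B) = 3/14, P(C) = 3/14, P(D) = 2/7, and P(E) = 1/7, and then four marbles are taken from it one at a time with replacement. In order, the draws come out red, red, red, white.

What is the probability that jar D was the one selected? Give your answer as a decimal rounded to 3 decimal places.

For each hypothesis, P(data | H) works out to: P(data | jar A) = (1/9)(1/9)(1/9)(8/9) = 0.0012193; P(data | jar B) = (1/12)(1/12)(1/12)(11/12) = 0.00053048; P(data | jar C) = (5/7)(5/7)(5/7)(2/7) = 0.10412; P(data | jar D) = (3/5)(3/5)(3/5)(2/5) = 0.0864; P(data | jar E) = (2/4)(2/4)(2/4)(2/4) = 0.0625.
Weighting by the prior gives 1/7 · 0.0012193 = 0.00017419, 3/14 · 0.00053048 = 0.00011367, 3/14 · 0.10412 = 0.022312, 2/7 · 0.0864 = 0.024686, 1/7 · 0.0625 = 0.0089286; these sum to 0.056214.
By Bayes' rule, P(jar D | data) = (0.024686) / (0.056214) = 0.43914.

0.439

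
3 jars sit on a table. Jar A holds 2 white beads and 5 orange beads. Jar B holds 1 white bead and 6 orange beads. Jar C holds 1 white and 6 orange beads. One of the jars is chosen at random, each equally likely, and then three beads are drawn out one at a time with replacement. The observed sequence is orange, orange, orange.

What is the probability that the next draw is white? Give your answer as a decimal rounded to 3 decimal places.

0.175

For each hypothesis, P(data | H) works out to: P(data | jar A) = (5/7)(5/7)(5/7) = 0.36443; P(data | jar B) = (6/7)(6/7)(6/7) = 0.62974; P(data | jar C) = (6/7)(6/7)(6/7) = 0.62974.
The prior-weighted likelihoods are 1/3 · 0.36443 = 0.12148, 1/3 · 0.62974 = 0.20991, 1/3 · 0.62974 = 0.20991; with total 0.5413.
Dividing through by the total gives posterior P(jar A | data) = 0.22442, P(jar B | data) = 0.38779, P(jar C | data) = 0.38779.
Averaging over the posterior, P(white next | data) = (2/7)(0.22442) + (1/7)(0.38779) + (1/7)(0.38779) = 0.17492.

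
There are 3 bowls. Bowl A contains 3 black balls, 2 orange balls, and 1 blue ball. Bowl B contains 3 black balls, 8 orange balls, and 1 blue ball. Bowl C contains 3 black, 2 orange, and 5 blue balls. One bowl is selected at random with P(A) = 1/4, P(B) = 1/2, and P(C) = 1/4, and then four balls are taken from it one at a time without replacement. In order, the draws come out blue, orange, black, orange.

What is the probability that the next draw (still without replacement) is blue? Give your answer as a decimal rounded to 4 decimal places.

Compute the likelihood of the observed sequence for each case: P(data | bowl A) = (1/6)(2/5)(3/4)(1/3) = 0.016667; P(data | bowl B) = (1/12)(8/11)(3/10)(7/9) = 0.014141; P(data | bowl C) = (5/10)(2/9)(3/8)(1/7) = 0.0059524.
Multiplying each by its prior: 1/4 · 0.016667 = 0.0041667, 1/2 · 0.014141 = 0.0070707, 1/4 · 0.0059524 = 0.0014881; with total 0.012725.
Normalising, the posterior is P(bowl A | data) = 0.32743, P(bowl B | data) = 0.55563, P(bowl C | data) = 0.11694.
Averaging over the posterior, P(blue next | data) = (0)(0.32743) + (0)(0.55563) + (2/3)(0.11694) = 0.077959.

0.0780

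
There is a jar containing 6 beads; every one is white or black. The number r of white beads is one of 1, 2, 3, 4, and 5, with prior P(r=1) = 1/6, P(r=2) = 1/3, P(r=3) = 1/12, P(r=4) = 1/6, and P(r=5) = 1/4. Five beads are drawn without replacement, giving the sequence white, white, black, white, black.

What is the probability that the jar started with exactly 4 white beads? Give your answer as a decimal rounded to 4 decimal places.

For each hypothesis, P(data | H) works out to: P(data | r = 1) = (1/6)(0/5) = 0; P(data | r = 2) = (2/6)(1/5)(4/4)(0/3) = 0; P(data | r = 3) = (3/6)(2/5)(3/4)(1/3)(2/2) = 1/20; P(data | r = 4) = (4/6)(3/5)(2/4)(2/3)(1/2) = 1/15; P(data | r = 5) = (5/6)(4/5)(1/4)(3/3)(0/2) = 0.
The prior-weighted likelihoods are 1/6 · 0 = 0, 1/3 · 0 = 0, 1/12 · 1/20 = 1/240, 1/6 · 1/15 = 1/90, 1/4 · 0 = 0; these sum to 11/720.
So P(r = 4 | data) = (1/90) / (11/720) = 8/11.

0.7273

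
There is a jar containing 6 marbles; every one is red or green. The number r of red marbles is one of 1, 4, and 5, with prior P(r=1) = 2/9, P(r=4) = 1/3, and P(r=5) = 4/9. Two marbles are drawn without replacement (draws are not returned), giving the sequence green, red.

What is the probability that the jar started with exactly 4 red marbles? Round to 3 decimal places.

Compute the likelihood of the observed sequence for each case: P(data | r = 1) = (5/6)(1/5) = 1/6; P(data | r = 4) = (2/6)(4/5) = 4/15; P(data | r = 5) = (1/6)(5/5) = 1/6.
The prior-weighted likelihoods are 2/9 · 1/6 = 1/27, 1/3 · 4/15 = 4/45, 4/9 · 1/6 = 2/27; summing to 1/5.
Therefore the posterior P(r = 4 | data) = (4/45) / (1/5) = 4/9.

0.444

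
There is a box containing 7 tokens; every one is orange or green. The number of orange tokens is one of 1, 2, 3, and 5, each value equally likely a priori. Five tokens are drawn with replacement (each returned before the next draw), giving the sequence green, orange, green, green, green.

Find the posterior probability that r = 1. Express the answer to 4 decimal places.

Under each hypothesis, the probability of the observed sequence is: P(data | r = 1) = (6/7)(1/7)(6/7)(6/7)(6/7) = 0.077111; P(data | r = 2) = (5/7)(2/7)(5/7)(5/7)(5/7) = 0.074374; P(data | r = 3) = (4/7)(3/7)(4/7)(4/7)(4/7) = 0.045695; P(data | r = 5) = (2/7)(5/7)(2/7)(2/7)(2/7) = 0.0047599.
The prior-weighted likelihoods are 1/4 · 0.077111 = 0.019278, 1/4 · 0.074374 = 0.018593, 1/4 · 0.045695 = 0.011424, 1/4 · 0.0047599 = 0.00119; with total 0.050485.
Therefore the posterior P(r = 1 | data) = (0.019278) / (0.050485) = 0.38185.

0.3819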